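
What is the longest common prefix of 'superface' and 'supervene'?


Compare from the start: 5 characters match: 'super'. Mismatch at position 6: 'f' vs 'v'.

super


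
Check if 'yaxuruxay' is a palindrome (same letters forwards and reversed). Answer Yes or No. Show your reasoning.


Forward: 'yaxuruxay'
Reversed: 'yaxuruxay'
They are identical.

Yes


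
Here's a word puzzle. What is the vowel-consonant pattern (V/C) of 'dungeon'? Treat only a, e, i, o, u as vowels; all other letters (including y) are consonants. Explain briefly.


Letter mapping: d = C, u = V, n = C, g = C, e = V, o = V, n = C.

CVCCVVC


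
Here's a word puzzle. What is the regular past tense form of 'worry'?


Apply rule: Change -y to -ied. 'worry' becomes 'worried'.

worried


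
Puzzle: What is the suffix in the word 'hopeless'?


The word 'hopeless' = 'hope' (root) + '-less' (suffix). The suffix is '-less'.

less


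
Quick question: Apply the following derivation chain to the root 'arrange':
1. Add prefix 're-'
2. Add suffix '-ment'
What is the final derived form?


Step 1: Add prefix 're-' to 'arrange' = 'rearrange'
Step 2: Add suffix '-ment' to 'rearrange' = 'rearrangement'

rearrangement


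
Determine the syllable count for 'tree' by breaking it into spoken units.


Break 'tree' into syllables: tree -> tree = 1 syllable

1 syllable


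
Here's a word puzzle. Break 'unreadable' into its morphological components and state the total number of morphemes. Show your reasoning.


Step 1: Identify prefix: 'un' (meaning: not/reverse)
Step 2: Identify root: 'read'
Step 3: Identify suffix(es): 'able'
Decomposition: un- (prefix: not/reverse) + read (root) + -able (suffix: capable of)
Total morphemes: 3

3 morphemes (un- (prefix: not/reverse) + read (root) + -able (suffix: capable of))


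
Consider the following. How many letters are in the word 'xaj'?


Spell out 'xaj' and number each letter: x(1), a(2), j(3). Total: 3 letters.

3


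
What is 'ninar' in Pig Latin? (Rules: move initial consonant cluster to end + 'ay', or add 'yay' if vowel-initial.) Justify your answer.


'ninar': move consonant cluster 'n' to end and add 'ay': 'inarnay'.

inarnay


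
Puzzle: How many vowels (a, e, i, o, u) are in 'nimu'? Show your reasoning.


Vowels in 'nimu': i, u = 2 vowels.

2


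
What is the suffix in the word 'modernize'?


The word 'modernize' = 'modern' (root) + '-ize' (suffix). The suffix is '-ize'.

ize


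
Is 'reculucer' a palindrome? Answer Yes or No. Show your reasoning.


Forward: 'reculucer'
Reversed: 'reculucer'
They are identical.

Yes


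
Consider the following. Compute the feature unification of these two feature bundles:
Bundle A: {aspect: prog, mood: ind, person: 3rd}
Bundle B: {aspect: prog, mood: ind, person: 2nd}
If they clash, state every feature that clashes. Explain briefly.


Compare features:
aspect: A=prog vs B=prog -> unified: prog
mood: A=ind vs B=ind -> unified: ind
person: A=3rd vs B=2nd -> CLASH
Clash detected on feature 'person' (3rd vs 2nd); unification fails.

CLASH on 'person' (3rd vs 2nd)


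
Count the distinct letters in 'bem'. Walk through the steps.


Unique letters in 'bem': {b, e, m} = 3 distinct letters.

3


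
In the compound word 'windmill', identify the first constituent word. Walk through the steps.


Split 'windmill' into 'wind' + 'mill'. The first part is 'wind'.

wind


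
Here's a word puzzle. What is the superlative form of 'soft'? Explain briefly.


Apply superlative formation (add -est): 'soft' -> 'softest'.

softest


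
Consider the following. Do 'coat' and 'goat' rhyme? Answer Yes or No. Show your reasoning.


Rime (stressed vowel + following sounds) of 'coat': -oat = /oʊt/
Rime of 'goat': -oat = /oʊt/
/oʊt/ and /oʊt/ are the same ending sound, so the words rhyme.

Yes


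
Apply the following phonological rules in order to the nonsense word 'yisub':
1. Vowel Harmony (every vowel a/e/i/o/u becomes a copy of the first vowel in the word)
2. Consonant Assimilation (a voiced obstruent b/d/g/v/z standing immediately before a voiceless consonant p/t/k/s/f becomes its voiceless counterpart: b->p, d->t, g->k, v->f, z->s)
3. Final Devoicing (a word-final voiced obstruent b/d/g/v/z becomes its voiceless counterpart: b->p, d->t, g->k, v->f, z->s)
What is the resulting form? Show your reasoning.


Starting form: 'yisub'
Rule 1: Vowel Harmony: all vowels become 'i' (matching first vowel). 'yisub' -> 'yisib'
Rule 2: Consonant Assimilation: no voiced obstruent (b/d/g/v/z) stands immediately before a voiceless consonant (p/t/k/s/f). No change.
Rule 3: Final Devoicing: word-final voiced obstruent 'b' becomes voiceless 'p'. 'yisib' -> 'yisip'
Final form: 'yisip'

yisip


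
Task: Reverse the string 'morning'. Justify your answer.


Reverse 'morning' character by character: 'gninrom'.

gninrom


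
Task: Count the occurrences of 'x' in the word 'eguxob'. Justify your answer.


Letter 'x' in 'eguxob': found at position(s) 4 = 1 occurrence(s).

1


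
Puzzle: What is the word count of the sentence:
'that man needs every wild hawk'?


Split into words: that | man | needs | every | wild | hawk = 6 words.

6


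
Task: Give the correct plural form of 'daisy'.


Apply rule: Change -y to -ies (consonant + y). 'daisy' becomes 'daisies'.

daisies


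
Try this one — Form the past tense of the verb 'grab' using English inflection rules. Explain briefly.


Apply rule: Double final consonant and add -ed. 'grab' becomes 'grabbed'.

grabbed


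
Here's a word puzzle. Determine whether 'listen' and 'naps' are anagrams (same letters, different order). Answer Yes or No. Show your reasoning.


Sorted letters of 'listen': 'eilnst'
Sorted letters of 'naps': 'anps'
They do not match.

No


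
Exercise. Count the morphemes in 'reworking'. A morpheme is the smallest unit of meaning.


Decomposition: re- (prefix) + work (root) + -ing (suffix) = 3 morpheme(s)

3 morphemes


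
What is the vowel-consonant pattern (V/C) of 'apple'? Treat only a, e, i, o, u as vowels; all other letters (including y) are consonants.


Letter mapping: a = V, p = C, p = C, l = C, e = V.

VCCCV


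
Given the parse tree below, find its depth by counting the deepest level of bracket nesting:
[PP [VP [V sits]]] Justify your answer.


Count bracket nesting levels:
'[' at pos 0: depth = 1
'[' at pos 4: depth = 2
'[' at pos 8: depth = 3
Maximum depth reached: 3

3


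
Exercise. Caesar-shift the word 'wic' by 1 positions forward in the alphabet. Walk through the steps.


Shift each letter by 1: w -> x, i -> j, c -> d. Result: 'xjd'.

xjd


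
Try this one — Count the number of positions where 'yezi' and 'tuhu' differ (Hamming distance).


Alignment:
Position 1: 'y' vs 't' = DIFFER
Position 2: 'e' vs 'u' = DIFFER
Position 3: 'z' vs 'h' = DIFFER
Position 4: 'i' vs 'u' = DIFFER
Total differences: 4

4


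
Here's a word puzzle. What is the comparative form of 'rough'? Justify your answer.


Apply comparative formation (add -er): 'rough' -> 'rougher'.

rougher


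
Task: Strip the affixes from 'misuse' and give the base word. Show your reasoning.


Remove prefix 'mis' from 'misuse' to get root 'use'.

use


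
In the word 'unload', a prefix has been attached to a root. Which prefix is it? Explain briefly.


The word 'unload' = 'un' (prefix) + 'load' (root). The prefix is 'un'.

un


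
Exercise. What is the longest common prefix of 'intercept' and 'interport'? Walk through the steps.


Compare from the start: 5 characters match: 'inter'. Mismatch at position 6: 'c' vs 'p'.

inter


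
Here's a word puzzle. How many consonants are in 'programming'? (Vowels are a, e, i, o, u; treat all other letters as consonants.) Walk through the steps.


Consonants in 'programming': p, r, g, r, m, m, n, g = 8 consonants.

8


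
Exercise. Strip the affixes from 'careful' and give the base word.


Remove suffix '-ful' from 'careful' to get root 'care'.

care


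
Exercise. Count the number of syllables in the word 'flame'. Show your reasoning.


Break 'flame' into syllables: flame -> flame = 1 syllable

1 syllable


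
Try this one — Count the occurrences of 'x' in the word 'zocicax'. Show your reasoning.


Letter 'x' in 'zocicax': found at position(s) 7 = 1 occurrence(s).

1


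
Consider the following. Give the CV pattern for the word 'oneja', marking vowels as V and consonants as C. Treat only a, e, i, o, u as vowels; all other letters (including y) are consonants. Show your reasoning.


Letter mapping: o = V, n = C, e = V, j = C, a = V.

VCVCV


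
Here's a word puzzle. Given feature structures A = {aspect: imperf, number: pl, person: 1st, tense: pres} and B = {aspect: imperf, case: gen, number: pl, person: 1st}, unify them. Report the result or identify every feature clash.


Compare features:
aspect: A=imperf vs B=imperf -> unified: imperf
case: A=_ vs B=gen -> unified: gen
number: A=pl vs B=pl -> unified: pl
person: A=1st vs B=1st -> unified: 1st
tense: A=pres vs B=_ -> unified: pres
No clashes found.

Unified: {aspect: imperf, case: gen, number: pl, person: 1st, tense: pres}


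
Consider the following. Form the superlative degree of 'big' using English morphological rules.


Apply superlative formation (double final consonant, add -est): 'big' -> 'biggest'.

biggest


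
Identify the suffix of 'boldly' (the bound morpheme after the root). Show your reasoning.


The word 'boldly' = 'bold' (root) + '-ly' (suffix). The suffix is '-ly'.

ly


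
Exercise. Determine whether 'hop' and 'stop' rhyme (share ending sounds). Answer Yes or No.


Rime (stressed vowel + following sounds) of 'hop': -op = /ɒp/
Rime of 'stop': -op = /ɒp/
/ɒp/ and /ɒp/ are the same ending sound, so the words rhyme.

Yes


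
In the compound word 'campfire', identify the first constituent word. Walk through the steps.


Split 'campfire' into 'camp' + 'fire'. The first part is 'camp'.

camp


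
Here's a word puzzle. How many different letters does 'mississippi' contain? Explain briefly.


Unique letters in 'mississippi': {i, m, p, s} = 4 distinct letters.

4


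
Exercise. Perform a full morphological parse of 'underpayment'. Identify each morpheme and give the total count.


Step 1: Identify prefix: 'under' (meaning: beneath/insufficient)
Step 2: Identify root: 'pay'
Step 3: Identify suffix(es): 'ment'
Decomposition: under- (prefix: beneath/insufficient) + pay (root) + -ment (suffix: action/result)
Total morphemes: 3

3 morphemes (under- (prefix: beneath/insufficient) + pay (root) + -ment (suffix: action/result))


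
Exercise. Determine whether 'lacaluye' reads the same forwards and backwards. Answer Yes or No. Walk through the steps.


Forward: 'lacaluye'
Reversed: 'eyulacal'
They differ.

No


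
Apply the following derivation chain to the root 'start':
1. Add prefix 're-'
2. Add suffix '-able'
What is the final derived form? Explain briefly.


Step 1: Add prefix 're-' to 'start' = 'restart'
Step 2: Add suffix '-able' to 'restart' = 'restartable'

restartable


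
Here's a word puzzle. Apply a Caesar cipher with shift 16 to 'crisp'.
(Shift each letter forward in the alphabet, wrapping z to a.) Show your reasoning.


Shift each letter by 16: c -> s, r -> h, i -> y, s -> i, p -> f. Result: 'shyif'.

shyif


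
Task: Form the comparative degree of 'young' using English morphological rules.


Apply comparative formation (add -er): 'young' -> 'younger'.

younger


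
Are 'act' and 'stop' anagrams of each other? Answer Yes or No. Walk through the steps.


Sorted letters of 'act': 'act'
Sorted letters of 'stop': 'opst'
They do not match.

No


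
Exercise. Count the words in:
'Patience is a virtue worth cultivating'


Split into words: Patience | is | a | virtue | worth | cultivating = 6 words.

6


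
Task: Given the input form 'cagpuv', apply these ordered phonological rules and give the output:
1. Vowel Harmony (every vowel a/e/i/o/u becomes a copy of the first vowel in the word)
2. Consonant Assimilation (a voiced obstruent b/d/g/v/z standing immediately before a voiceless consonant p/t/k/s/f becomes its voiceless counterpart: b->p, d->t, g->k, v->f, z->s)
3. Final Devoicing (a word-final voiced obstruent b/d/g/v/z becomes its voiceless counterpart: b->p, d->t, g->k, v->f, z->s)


Starting form: 'cagpuv'
Rule 1: Vowel Harmony: all vowels become 'a' (matching first vowel). 'cagpuv' -> 'cagpav'
Rule 2: Consonant Assimilation: voiced obstruent before voiceless consonant becomes voiceless ('gp' -> 'kp'). 'cagpav' -> 'cakpav'
Rule 3: Final Devoicing: word-final voiced obstruent 'v' becomes voiceless 'f'. 'cakpav' -> 'cakpaf'
Final form: 'cakpaf'

cakpaf


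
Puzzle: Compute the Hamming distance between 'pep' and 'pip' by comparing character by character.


Alignment:
Position 1: 'p' vs 'p' = match
Position 2: 'e' vs 'i' = DIFFER
Position 3: 'p' vs 'p' = match
Total differences: 1

1


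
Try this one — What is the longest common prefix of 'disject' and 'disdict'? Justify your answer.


Compare from the start: 3 characters match: 'dis'. Mismatch at position 4: 'j' vs 'd'.

dis


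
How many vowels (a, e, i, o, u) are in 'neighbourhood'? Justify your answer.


Vowels in 'neighbourhood': e, i, o, u, o, o = 6 vowels.

6


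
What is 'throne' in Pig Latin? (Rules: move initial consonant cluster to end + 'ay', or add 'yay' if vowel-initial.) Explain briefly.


'throne': move consonant cluster 'thr' to end and add 'ay': 'onethray'.

onethray


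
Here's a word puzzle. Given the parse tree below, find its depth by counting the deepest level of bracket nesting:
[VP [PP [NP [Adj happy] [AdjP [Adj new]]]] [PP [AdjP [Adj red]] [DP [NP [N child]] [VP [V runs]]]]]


Count bracket nesting levels:
'[' at pos 0: depth = 1
'[' at pos 4: depth = 2
'[' at pos 8: depth = 3
'[' at pos 12: depth = 4
'[' at pos 24: depth = 4
'[' at pos 30: depth = 5
'[' at pos 43: depth = 2
'[' at pos 47: depth = 3
'[' at pos 53: depth = 4
'[' at pos 64: depth = 3
'[' at pos 68: depth = 4
'[' at pos 72: depth = 5
'[' at pos 83: depth = 4
'[' at pos 87: depth = 5
Maximum depth reached: 5

5


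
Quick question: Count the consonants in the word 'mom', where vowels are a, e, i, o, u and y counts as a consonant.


Consonants in 'mom': m, m = 2 consonants.

2


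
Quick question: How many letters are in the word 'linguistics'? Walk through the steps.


Spell out 'linguistics' and number each letter: l(1), i(2), n(3), g(4), u(5), i(6), s(7), t(8), i(9), c(10), s(11). Total: 11 letters.

11


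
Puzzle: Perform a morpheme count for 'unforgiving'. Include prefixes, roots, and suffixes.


Decomposition: un- (prefix) + forgive (root) + -ing (suffix) = 3 morpheme(s)

3 morphemes


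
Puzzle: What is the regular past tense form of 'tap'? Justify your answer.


Apply rule: Double final consonant and add -ed. 'tap' becomes 'tapped'.

tapped


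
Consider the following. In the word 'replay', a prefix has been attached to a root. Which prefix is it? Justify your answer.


The word 'replay' = 're' (prefix) + 'play' (root). The prefix is 're'.

re


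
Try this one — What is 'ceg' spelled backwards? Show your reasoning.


Reverse 'ceg' character by character: 'gec'.

gec


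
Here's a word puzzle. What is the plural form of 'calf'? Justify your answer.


Apply rule: Change -f to -ves. 'calf' becomes 'calves'.

calves


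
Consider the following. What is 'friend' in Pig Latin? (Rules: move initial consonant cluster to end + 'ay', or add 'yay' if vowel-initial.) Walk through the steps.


'friend': move consonant cluster 'fr' to end and add 'ay': 'iendfray'.

iendfray


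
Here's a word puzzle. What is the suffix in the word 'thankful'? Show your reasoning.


The word 'thankful' = 'thank' (root) + '-ful' (suffix). The suffix is '-ful'.

ful


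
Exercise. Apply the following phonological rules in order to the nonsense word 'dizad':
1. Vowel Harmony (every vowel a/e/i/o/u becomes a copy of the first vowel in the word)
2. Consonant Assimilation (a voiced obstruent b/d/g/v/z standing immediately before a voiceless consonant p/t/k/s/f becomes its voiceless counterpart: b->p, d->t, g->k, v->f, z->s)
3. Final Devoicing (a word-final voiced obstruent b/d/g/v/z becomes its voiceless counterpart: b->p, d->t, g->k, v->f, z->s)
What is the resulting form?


Starting form: 'dizad'
Rule 1: Vowel Harmony: all vowels become 'i' (matching first vowel). 'dizad' -> 'dizid'
Rule 2: Consonant Assimilation: no voiced obstruent (b/d/g/v/z) stands immediately before a voiceless consonant (p/t/k/s/f). No change.
Rule 3: Final Devoicing: word-final voiced obstruent 'd' becomes voiceless 't'. 'dizid' -> 'dizit'
Final form: 'dizit'

dizit


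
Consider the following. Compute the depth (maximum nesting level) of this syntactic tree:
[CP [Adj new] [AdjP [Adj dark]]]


Count bracket nesting levels:
'[' at pos 0: depth = 1
'[' at pos 4: depth = 2
'[' at pos 14: depth = 2
'[' at pos 20: depth = 3
Maximum depth reached: 3

3


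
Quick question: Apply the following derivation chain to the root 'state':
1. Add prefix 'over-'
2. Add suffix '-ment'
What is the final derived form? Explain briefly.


Step 1: Add prefix 'over-' to 'state' = 'overstate'
Step 2: Add suffix '-ment' to 'overstate' = 'overstatement'

overstatement


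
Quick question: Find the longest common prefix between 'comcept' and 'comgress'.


Compare from the start: 3 characters match: 'com'. Mismatch at position 4: 'c' vs 'g'.

com


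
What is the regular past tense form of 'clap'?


Apply rule: Double final consonant and add -ed. 'clap' becomes 'clapped'.

clapped


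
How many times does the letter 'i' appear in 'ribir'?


Letter 'i' in 'ribir': found at position(s) 2, 4 = 2 occurrence(s).

2


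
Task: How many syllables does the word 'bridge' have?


Break 'bridge' into syllables: bridge -> bridge = 1 syllable

1 syllable


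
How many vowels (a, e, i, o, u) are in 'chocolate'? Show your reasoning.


Vowels in 'chocolate': o, o, a, e = 4 vowels.

4


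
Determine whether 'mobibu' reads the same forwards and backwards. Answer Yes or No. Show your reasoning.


Forward: 'mobibu'
Reversed: 'ubibom'
They differ.

No


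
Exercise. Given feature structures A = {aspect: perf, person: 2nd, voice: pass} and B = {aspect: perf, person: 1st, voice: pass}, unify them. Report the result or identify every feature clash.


Compare features:
aspect: A=perf vs B=perf -> unified: perf
person: A=2nd vs B=1st -> CLASH
voice: A=pass vs B=pass -> unified: pass
Clash detected on feature 'person' (2nd vs 1st); unification fails.

CLASH on 'person' (2nd vs 1st)


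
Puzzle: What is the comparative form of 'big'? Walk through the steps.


Apply comparative formation (double final consonant, add -er): 'big' -> 'bigger'.

bigger


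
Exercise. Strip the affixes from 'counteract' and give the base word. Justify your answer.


Remove prefix 'counter' from 'counteract' to get root 'act'.

act


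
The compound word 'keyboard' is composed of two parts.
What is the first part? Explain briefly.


Split 'keyboard' into 'key' + 'board'. The first part is 'key'.

key


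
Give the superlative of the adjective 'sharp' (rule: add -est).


Apply superlative formation (add -est): 'sharp' -> 'sharpest'.

sharpest


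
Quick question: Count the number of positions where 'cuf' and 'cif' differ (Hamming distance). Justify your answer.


Alignment:
Position 1: 'c' vs 'c' = match
Position 2: 'u' vs 'i' = DIFFER
Position 3: 'f' vs 'f' = match
Total differences: 1

1


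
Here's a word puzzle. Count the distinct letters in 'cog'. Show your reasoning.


Unique letters in 'cog': {c, g, o} = 3 distinct letters.

3


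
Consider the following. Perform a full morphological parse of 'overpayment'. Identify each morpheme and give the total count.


Step 1: Identify prefix: 'over' (meaning: excessively)
Step 2: Identify root: 'pay'
Step 3: Identify suffix(es): 'ment'
Decomposition: over- (prefix: excessively) + pay (root) + -ment (suffix: action/result)
Total morphemes: 3

3 morphemes (over- (prefix: excessively) + pay (root) + -ment (suffix: action/result))


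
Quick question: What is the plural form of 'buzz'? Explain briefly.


Apply rule: Add -es (sibilant/fricative ending). 'buzz' becomes 'buzzes'.

buzzes


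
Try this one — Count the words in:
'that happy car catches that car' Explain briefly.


Split into words: that | happy | car | catches | that | car = 6 words.

6


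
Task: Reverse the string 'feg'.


Reverse 'feg' character by character: 'gef'.

gef


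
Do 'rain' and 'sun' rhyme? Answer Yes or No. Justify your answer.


Rime (stressed vowel + following sounds) of 'rain': -ain = /eɪn/
Rime of 'sun': -un = /ʌn/
/eɪn/ and /ʌn/ are different ending sounds, so the words do not rhyme.

No


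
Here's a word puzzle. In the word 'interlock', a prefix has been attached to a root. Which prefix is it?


The word 'interlock' = 'inter' (prefix) + 'lock' (root). The prefix is 'inter'.

inter


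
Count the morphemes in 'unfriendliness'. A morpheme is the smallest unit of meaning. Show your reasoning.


Decomposition: un- (prefix) + friend (root) + -ly (suffix) + -ness (suffix) = 4 morpheme(s)

4 morphemes


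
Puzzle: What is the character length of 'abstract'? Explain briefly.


Spell out 'abstract' and number each letter: a(1), b(2), s(3), t(4), r(5), a(6), c(7), t(8). Total: 8 letters.

8


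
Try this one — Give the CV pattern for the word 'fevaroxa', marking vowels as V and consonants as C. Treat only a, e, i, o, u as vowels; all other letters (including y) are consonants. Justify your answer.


Letter mapping: f = C, e = V, v = C, a = V, r = C, o = V, x = C, a = V.

CVCVCVCV


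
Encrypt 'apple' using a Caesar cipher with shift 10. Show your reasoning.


Shift each letter by 10: a -> k, p -> z, p -> z, l -> v, e -> o. Result: 'kzzvo'.

kzzvo


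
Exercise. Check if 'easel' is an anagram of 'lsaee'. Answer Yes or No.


Sorted letters of 'easel': 'aeels'
Sorted letters of 'lsaee': 'aeels'
They match.

Yes


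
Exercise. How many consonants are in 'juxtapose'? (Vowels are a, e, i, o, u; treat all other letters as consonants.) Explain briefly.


Consonants in 'juxtapose': j, x, t, p, s = 5 consonants.

5


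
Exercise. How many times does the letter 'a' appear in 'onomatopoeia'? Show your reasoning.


Letter 'a' in 'onomatopoeia': found at position(s) 5, 12 = 2 occurrence(s).

2


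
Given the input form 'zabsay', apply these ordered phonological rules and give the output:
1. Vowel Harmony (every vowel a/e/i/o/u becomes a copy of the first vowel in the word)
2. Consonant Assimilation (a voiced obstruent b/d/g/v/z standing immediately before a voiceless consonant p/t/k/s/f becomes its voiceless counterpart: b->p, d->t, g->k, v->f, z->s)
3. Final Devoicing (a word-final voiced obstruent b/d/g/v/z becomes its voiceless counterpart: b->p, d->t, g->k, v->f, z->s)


Starting form: 'zabsay'
Rule 1: Vowel Harmony: all vowels already match. No change.
Rule 2: Consonant Assimilation: voiced obstruent before voiceless consonant becomes voiceless ('bs' -> 'ps'). 'zabsay' -> 'zapsay'
Rule 3: Final Devoicing: final consonant 'y' is not one of the voiced obstruents b/d/g/v/z. No change.
Final form: 'zapsay'

zapsay


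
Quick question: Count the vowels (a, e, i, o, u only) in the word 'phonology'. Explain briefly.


Vowels in 'phonology': o, o, o = 3 vowels.

3


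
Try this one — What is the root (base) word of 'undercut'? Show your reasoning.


Remove prefix 'under' from 'undercut' to get root 'cut'.

cut


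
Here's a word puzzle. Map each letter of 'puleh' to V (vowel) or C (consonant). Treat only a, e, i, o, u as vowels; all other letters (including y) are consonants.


Letter mapping: p = C, u = V, l = C, e = V, h = C.

CVCVC


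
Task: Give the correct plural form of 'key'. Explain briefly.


Apply rule: Add -s. 'key' becomes 'keys'.

keys


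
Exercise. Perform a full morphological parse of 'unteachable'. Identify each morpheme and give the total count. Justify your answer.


Step 1: Identify prefix: 'un' (meaning: not/reverse)
Step 2: Identify root: 'teach'
Step 3: Identify suffix(es): 'able'
Decomposition: un- (prefix: not/reverse) + teach (root) + -able (suffix: capable of)
Total morphemes: 3

3 morphemes (un- (prefix: not/reverse) + teach (root) + -able (suffix: capable of))


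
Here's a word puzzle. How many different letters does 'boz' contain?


Unique letters in 'boz': {b, o, z} = 3 distinct letters.

3


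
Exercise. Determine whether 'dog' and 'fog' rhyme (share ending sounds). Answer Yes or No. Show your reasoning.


Rime (stressed vowel + following sounds) of 'dog': -og = /ɒg/
Rime of 'fog': -og = /ɒg/
/ɒg/ and /ɒg/ are the same ending sound, so the words rhyme.

Yes


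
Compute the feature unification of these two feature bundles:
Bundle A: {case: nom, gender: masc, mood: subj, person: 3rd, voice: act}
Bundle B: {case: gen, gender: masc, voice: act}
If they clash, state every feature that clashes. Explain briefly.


Compare features:
case: A=nom vs B=gen -> CLASH
gender: A=masc vs B=masc -> unified: masc
mood: A=subj vs B=_ -> unified: subj
person: A=3rd vs B=_ -> unified: 3rd
voice: A=act vs B=act -> unified: act
Clash detected on feature 'case' (nom vs gen); unification fails.

CLASH on 'case' (nom vs gen)


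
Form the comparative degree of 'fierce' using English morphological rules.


Apply comparative formation (ends in e: add -r): 'fierce' -> 'fiercer'.

fiercer


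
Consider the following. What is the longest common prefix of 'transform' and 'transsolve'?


Compare from the start: 5 characters match: 'trans'. Mismatch at position 6: 'f' vs 's'.

trans


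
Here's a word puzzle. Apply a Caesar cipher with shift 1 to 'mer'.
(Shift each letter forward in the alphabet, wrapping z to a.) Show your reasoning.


Shift each letter by 1: m -> n, e -> f, r -> s. Result: 'nfs'.

nfs


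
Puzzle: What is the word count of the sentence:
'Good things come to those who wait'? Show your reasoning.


Split into words: Good | things | come | to | those | who | wait = 7 words.

7


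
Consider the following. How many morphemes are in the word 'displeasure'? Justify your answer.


Decomposition: dis- (prefix) + please (root) + -ure (suffix) = 3 morpheme(s)

3 morphemes


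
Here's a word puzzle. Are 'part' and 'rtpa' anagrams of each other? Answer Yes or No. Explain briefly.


Sorted letters of 'part': 'aprt'
Sorted letters of 'rtpa': 'aprt'
They match.

Yes


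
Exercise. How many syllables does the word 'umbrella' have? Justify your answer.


Break 'umbrella' into syllables: um-brel-la -> um | brel | la = 3 syllables

3 syllables


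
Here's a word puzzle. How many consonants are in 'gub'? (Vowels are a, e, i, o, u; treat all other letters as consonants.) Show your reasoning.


Consonants in 'gub': g, b = 2 consonants.

2


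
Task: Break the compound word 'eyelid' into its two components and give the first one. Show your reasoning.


Split 'eyelid' into 'eye' + 'lid'. The first part is 'eye'.

eye


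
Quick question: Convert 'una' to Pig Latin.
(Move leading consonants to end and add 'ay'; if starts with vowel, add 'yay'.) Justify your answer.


'una' starts with a vowel, so add 'yay': 'unayay'.

unayay


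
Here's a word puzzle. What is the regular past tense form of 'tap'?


Apply rule: Double final consonant and add -ed. 'tap' becomes 'tapped'.

tapped


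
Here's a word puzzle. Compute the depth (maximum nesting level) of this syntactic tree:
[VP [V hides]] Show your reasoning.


Count bracket nesting levels:
'[' at pos 0: depth = 1
'[' at pos 4: depth = 2
Maximum depth reached: 2

2


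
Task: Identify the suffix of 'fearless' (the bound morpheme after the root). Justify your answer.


The word 'fearless' = 'fear' (root) + '-less' (suffix). The suffix is '-less'.

less


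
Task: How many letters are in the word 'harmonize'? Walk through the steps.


Spell out 'harmonize' and number each letter: h(1), a(2), r(3), m(4), o(5), n(6), i(7), z(8), e(9). Total: 9 letters.

9


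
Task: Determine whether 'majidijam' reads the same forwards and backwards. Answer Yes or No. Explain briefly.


Forward: 'majidijam'
Reversed: 'majidijam'
They are identical.

Yes


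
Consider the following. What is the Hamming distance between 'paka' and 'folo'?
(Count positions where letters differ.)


Alignment:
Position 1: 'p' vs 'f' = DIFFER
Position 2: 'a' vs 'o' = DIFFER
Position 3: 'k' vs 'l' = DIFFER
Position 4: 'a' vs 'o' = DIFFER
Total differences: 4

4


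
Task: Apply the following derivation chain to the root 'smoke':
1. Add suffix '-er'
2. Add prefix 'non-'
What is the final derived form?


Step 1: Add suffix '-er' to 'smoke' = 'smoker'
Step 2: Add prefix 'non-' to 'smoker' = 'nonsmoker'

nonsmoker


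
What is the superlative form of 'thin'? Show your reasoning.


Apply superlative formation (double final consonant, add -est): 'thin' -> 'thinnest'.

thinnest


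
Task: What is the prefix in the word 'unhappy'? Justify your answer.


The word 'unhappy' = 'un' (prefix) + 'happy' (root). The prefix is 'un'.

un


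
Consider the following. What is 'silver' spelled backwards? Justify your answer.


Reverse 'silver' character by character: 'revlis'.

revlis


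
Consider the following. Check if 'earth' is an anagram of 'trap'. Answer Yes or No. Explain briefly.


Sorted letters of 'earth': 'aehrt'
Sorted letters of 'trap': 'aprt'
They do not match.

No


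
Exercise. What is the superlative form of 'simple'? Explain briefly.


Apply superlative formation (ends in e: add -st): 'simple' -> 'simplest'.

simplest


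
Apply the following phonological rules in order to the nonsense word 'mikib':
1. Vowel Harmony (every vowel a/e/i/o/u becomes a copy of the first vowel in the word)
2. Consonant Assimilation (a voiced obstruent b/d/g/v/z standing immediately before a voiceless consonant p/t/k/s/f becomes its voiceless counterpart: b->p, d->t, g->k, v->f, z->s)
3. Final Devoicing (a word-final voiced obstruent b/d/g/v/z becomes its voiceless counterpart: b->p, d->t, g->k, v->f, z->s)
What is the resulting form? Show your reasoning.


Starting form: 'mikib'
Rule 1: Vowel Harmony: all vowels already match. No change.
Rule 2: Consonant Assimilation: no voiced obstruent (b/d/g/v/z) stands immediately before a voiceless consonant (p/t/k/s/f). No change.
Rule 3: Final Devoicing: word-final voiced obstruent 'b' becomes voiceless 'p'. 'mikib' -> 'mikip'
Final form: 'mikip'

mikip


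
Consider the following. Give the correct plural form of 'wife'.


Apply rule: Change -fe to -ves. 'wife' becomes 'wives'.

wives


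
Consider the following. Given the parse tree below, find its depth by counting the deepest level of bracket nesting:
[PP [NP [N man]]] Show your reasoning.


Count bracket nesting levels:
'[' at pos 0: depth = 1
'[' at pos 4: depth = 2
'[' at pos 8: depth = 3
Maximum depth reached: 3

3


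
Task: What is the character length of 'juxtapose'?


Spell out 'juxtapose' and number each letter: j(1), u(2), x(3), t(4), a(5), p(6), o(7), s(8), e(9). Total: 9 letters.

9


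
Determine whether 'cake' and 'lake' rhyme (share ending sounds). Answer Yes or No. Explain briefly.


Rime (stressed vowel + following sounds) of 'cake': -ake = /eɪk/
Rime of 'lake': -ake = /eɪk/
/eɪk/ and /eɪk/ are the same ending sound, so the words rhyme.

Yes


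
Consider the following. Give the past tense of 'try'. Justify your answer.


Apply rule: Change -y to -ied. 'try' becomes 'tried'.

tried


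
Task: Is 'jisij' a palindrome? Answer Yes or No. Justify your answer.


Forward: 'jisij'
Reversed: 'jisij'
They are identical.

Yes


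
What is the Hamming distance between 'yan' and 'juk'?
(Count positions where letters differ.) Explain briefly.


Alignment:
Position 1: 'y' vs 'j' = DIFFER
Position 2: 'a' vs 'u' = DIFFER
Position 3: 'n' vs 'k' = DIFFER
Total differences: 3

3


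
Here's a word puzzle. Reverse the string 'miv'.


Reverse 'miv' character by character: 'vim'.

vim


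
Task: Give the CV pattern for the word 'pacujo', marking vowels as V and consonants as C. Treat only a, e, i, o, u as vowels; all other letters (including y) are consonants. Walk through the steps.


Letter mapping: p = C, a = V, c = C, u = V, j = C, o = V.

CVCVCV


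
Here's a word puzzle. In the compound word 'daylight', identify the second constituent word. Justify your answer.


Split 'daylight' into 'day' + 'light'. The second part is 'light'.

light


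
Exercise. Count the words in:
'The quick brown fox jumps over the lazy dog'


Split into words: The | quick | brown | fox | jumps | over | the | lazy | dog = 9 words.

9


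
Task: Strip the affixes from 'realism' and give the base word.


Remove suffix '-ism' from 'realism' to get root 'real'.

real


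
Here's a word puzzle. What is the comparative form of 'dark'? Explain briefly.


Apply comparative formation (add -er): 'dark' -> 'darker'.

darker


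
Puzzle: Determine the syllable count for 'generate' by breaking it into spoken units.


Break 'generate' into syllables: gen-er-ate -> gen | er | ate = 3 syllables

3 syllables


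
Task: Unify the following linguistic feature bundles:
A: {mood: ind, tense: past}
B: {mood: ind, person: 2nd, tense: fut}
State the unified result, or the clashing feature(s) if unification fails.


Compare features:
mood: A=ind vs B=ind -> unified: ind
person: A=_ vs B=2nd -> unified: 2nd
tense: A=past vs B=fut -> CLASH
Clash detected on feature 'tense' (past vs fut); unification fails.

CLASH on 'tense' (past vs fut)


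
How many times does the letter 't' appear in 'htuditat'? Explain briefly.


Letter 't' in 'htuditat': found at position(s) 2, 6, 8 = 3 occurrence(s).

3


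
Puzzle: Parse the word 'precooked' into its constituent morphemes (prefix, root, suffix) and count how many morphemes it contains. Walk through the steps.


Step 1: Identify prefix: 'pre' (meaning: before)
Step 2: Identify root: 'cook'
Step 3: Identify suffix(es): 'ed'
Decomposition: pre- (prefix: before) + cook (root) + -ed (suffix: past)
Total morphemes: 3

3 morphemes (pre- (prefix: before) + cook (root) + -ed (suffix: past))


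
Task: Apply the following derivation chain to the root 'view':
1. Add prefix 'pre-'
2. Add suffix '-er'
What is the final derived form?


Step 1: Add prefix 'pre-' to 'view' = 'preview'
Step 2: Add suffix '-er' to 'preview' = 'previewer'

previewer


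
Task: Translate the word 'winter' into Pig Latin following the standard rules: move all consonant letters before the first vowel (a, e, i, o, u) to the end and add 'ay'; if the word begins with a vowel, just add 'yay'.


'winter': move consonant cluster 'w' to end and add 'ay': 'interway'.

interway


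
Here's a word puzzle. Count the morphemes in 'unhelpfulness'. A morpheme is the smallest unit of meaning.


Decomposition: un- (prefix) + help (root) + -ful (suffix) + -ness (suffix) = 4 morpheme(s)

4 morphemes


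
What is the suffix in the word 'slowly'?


The word 'slowly' = 'slow' (root) + '-ly' (suffix). The suffix is '-ly'.

ly


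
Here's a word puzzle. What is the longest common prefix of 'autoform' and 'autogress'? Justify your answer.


Compare from the start: 4 characters match: 'auto'. Mismatch at position 5: 'f' vs 'g'.

auto


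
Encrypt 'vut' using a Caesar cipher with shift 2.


Shift each letter by 2: v -> x, u -> w, t -> v. Result: 'xwv'.

xwv


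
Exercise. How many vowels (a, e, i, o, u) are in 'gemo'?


Vowels in 'gemo': e, o = 2 vowels.

2


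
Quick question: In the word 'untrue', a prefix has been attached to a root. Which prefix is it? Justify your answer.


The word 'untrue' = 'un' (prefix) + 'true' (root). The prefix is 'un'.

un


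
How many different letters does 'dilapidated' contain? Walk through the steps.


Unique letters in 'dilapidated': {a, d, e, i, l, p, t} = 7 distinct letters.

7


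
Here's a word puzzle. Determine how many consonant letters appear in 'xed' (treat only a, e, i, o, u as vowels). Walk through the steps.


Consonants in 'xed': x, d = 2 consonants.

2


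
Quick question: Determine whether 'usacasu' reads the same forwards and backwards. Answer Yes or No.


Forward: 'usacasu'
Reversed: 'usacasu'
They are identical.

Yes


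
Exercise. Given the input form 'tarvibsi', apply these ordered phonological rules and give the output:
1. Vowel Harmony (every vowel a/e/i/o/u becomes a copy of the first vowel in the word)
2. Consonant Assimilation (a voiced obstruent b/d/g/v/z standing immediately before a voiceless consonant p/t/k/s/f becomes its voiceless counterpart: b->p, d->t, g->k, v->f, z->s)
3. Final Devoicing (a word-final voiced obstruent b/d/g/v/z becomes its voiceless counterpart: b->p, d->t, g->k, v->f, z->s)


Starting form: 'tarvibsi'
Rule 1: Vowel Harmony: all vowels become 'a' (matching first vowel). 'tarvibsi' -> 'tarvabsa'
Rule 2: Consonant Assimilation: voiced obstruent before voiceless consonant becomes voiceless ('bs' -> 'ps'). 'tarvabsa' -> 'tarvapsa'
Rule 3: Final Devoicing: the word ends in the vowel 'a', not a consonant. No change.
Final form: 'tarvapsa'

tarvapsa


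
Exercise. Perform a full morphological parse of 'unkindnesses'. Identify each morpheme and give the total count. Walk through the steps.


Step 1: Identify prefix: 'un' (meaning: not/reverse)
Step 2: Identify root: 'kind'
Step 3: Identify suffix(es): 'ness, es'
Decomposition: un- (prefix: not/reverse) + kind (root) + -ness (suffix: state of) + -es (plural)
Total morphemes: 4

4 morphemes (un- (prefix: not/reverse) + kind (root) + -ness (suffix: state of) + -es (plural))


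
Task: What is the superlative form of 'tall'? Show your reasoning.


Apply superlative formation (add -est): 'tall' -> 'tallest'.

tallest


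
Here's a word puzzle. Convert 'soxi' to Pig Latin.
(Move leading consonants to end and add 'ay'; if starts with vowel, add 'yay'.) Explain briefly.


'soxi': move consonant cluster 's' to end and add 'ay': 'oxisay'.

oxisay


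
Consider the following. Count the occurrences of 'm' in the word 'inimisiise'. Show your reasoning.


Letter 'm' in 'inimisiise': found at position(s) 4 = 1 occurrence(s).

1


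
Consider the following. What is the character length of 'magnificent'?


Spell out 'magnificent' and number each letter: m(1), a(2), g(3), n(4), i(5), f(6), i(7), c(8), e(9), n(10), t(11). Total: 11 letters.

11


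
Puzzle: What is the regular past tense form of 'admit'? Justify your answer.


Apply rule: Double final consonant and add -ed. 'admit' becomes 'admitted'.

admitted


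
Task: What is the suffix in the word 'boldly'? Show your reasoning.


The word 'boldly' = 'bold' (root) + '-ly' (suffix). The suffix is '-ly'.

ly


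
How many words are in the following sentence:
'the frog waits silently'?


Split into words: the | frog | waits | silently = 4 words.

4


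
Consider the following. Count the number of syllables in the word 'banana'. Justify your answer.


Break 'banana' into syllables: ba-na-na -> ba | na | na = 3 syllables

3 syllables


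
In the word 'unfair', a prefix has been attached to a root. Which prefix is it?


The word 'unfair' = 'un' (prefix) + 'fair' (root). The prefix is 'un'.

un
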